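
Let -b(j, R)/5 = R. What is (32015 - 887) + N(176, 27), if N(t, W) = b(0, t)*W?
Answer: 7368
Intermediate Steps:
b(j, R) = -5*R
N(t, W) = -5*W*t (N(t, W) = (-5*t)*W = -5*W*t)
(32015 - 887) + N(176, 27) = (32015 - 887) - 5*27*176 = 31128 - 23760 = 7368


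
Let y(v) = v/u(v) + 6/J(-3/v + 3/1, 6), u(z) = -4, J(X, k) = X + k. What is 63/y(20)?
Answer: -1239/85 ≈ -14.576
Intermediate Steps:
y(v) = 6/(9 - 3/v) - v/4 (y(v) = v/(-4) + 6/((-3/v + 3/1) + 6) = v*(-¼) + 6/((-3/v + 3*1) + 6) = -v/4 + 6/((-3/v + 3) + 6) = -v/4 + 6/((3 - 3/v) + 6) = -v/4 + 6/(9 - 3/v) = 6/(9 - 3/v) - v/4)
63/y(20) = 63/(((¾)*20*(3 - 1*20)/(-1 + 3*20))) = 63/(((¾)*20*(3 - 20)/(-1 + 60))) = 63/(((¾)*20*(-17)/59)) = 63/(((¾)*20*(1/59)*(-17))) = 63/(-255/59) = 63*(-59/255) = -1239/85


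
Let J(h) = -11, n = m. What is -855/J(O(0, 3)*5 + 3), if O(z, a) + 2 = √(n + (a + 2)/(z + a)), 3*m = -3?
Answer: 855/11 ≈ 77.727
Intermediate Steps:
m = -1 (m = (⅓)*(-3) = -1)
n = -1
O(z, a) = -2 + √(-1 + (2 + a)/(a + z)) (O(z, a) = -2 + √(-1 + (a + 2)/(z + a)) = -2 + √(-1 + (2 + a)/(a + z)))
-855/J(O(0, 3)*5 + 3) = -855/(-11) = -855*(-1/11) = 855/11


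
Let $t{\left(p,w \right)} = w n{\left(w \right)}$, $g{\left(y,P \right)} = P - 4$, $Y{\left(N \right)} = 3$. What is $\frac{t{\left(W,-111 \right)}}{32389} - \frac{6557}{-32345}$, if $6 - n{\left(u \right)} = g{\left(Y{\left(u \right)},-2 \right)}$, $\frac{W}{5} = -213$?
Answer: $\frac{169291133}{1047622205} \approx 0.1616$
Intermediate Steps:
$W = -1065$ ($W = 5 \left(-213\right) = -1065$)
$g{\left(y,P \right)} = -4 + P$
$n{\left(u \right)} = 12$ ($n{\left(u \right)} = 6 - \left(-4 - 2\right) = 6 - -6 = 6 + 6 = 12$)
$t{\left(p,w \right)} = 12 w$ ($t{\left(p,w \right)} = w 12 = 12 w$)
$\frac{t{\left(W,-111 \right)}}{32389} - \frac{6557}{-32345} = \frac{12 \left(-111\right)}{32389} - \frac{6557}{-32345} = \left(-1332\right) \frac{1}{32389} - - \frac{6557}{32345} = - \frac{1332}{32389} + \frac{6557}{32345} = \frac{169291133}{1047622205}$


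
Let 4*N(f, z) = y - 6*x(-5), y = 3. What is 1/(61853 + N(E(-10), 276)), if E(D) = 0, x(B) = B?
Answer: 4/247445 ≈ 1.6165e-5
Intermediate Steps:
N(f, z) = 33/4 (N(f, z) = (3 - 6*(-5))/4 = (3 + 30)/4 = (1/4)*33 = 33/4)
1/(61853 + N(E(-10), 276)) = 1/(61853 + 33/4) = 1/(247445/4) = 4/247445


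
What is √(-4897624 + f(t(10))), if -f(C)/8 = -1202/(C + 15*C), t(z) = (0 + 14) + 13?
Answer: I*√396705741/9 ≈ 2213.1*I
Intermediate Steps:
t(z) = 27 (t(z) = 14 + 13 = 27)
f(C) = 601/C (f(C) = -(-9616)/(C + 15*C) = -(-9616)/(16*C) = -(-9616)*1/(16*C) = -(-601)/C = 601/C)
√(-4897624 + f(t(10))) = √(-4897624 + 601/27) = √(-132235247/27) = I*√396705741/9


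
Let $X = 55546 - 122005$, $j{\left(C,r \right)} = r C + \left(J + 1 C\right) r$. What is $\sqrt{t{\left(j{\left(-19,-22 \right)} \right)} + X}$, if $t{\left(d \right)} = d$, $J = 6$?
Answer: $i \sqrt{65755} \approx 256.43 i$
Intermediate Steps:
$j{\left(C,r \right)} = C r + r \left(6 + C\right)$ ($j{\left(C,r \right)} = r C + \left(6 + 1 C\right) r = C r + \left(6 + C\right) r = C r + r \left(6 + C\right)$)
$X = -66459$
$\sqrt{t{\left(j{\left(-19,-22 \right)} \right)} + X} = \sqrt{2 \left(-22\right) \left(3 - 19\right) - 66459} = \sqrt{2 \left(-22\right) \left(-16\right) - 66459} = \sqrt{704 - 66459} = \sqrt{-65755} = i \sqrt{65755}$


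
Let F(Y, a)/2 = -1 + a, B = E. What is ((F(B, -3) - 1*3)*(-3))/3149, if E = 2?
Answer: 33/3149 ≈ 0.010480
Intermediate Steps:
B = 2
F(Y, a) = -2 + 2*a (F(Y, a) = 2*(-1 + a) = -2 + 2*a)
((F(B, -3) - 1*3)*(-3))/3149 = (((-2 + 2*(-3)) - 1*3)*(-3))/3149 = (((-2 - 6) - 3)*(-3))/3149 = ((-8 - 3)*(-3))/3149 = (-11*(-3))/3149 = (1/3149)*33 = 33/3149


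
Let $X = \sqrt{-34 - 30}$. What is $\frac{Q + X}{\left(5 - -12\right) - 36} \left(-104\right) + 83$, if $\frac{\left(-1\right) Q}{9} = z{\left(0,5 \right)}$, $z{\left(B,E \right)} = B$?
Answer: $83 + \frac{832 i}{19} \approx 83.0 + 43.789 i$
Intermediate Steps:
$Q = 0$ ($Q = \left(-9\right) 0 = 0$)
$X = 8 i$ ($X = \sqrt{-64} = 8 i \approx 8.0 i$)
$\frac{Q + X}{\left(5 - -12\right) - 36} \left(-104\right) + 83 = \frac{0 + 8 i}{\left(5 - -12\right) - 36} \left(-104\right) + 83 = \frac{8 i}{\left(5 + 12\right) - 36} \left(-104\right) + 83 = \frac{8 i}{17 - 36} \left(-104\right) + 83 = \frac{8 i}{-19} \left(-104\right) + 83 = 8 i \left(- \frac{1}{19}\right) \left(-104\right) + 83 = - \frac{8 i}{19} \left(-104\right) + 83 = \frac{832 i}{19} + 83 = 83 + \frac{832 i}{19}$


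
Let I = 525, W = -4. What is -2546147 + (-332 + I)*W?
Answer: -2546919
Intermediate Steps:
-2546147 + (-332 + I)*W = -2546147 + (-332 + 525)*(-4) = -2546147 + 193*(-4) = -2546147 - 772 = -2546919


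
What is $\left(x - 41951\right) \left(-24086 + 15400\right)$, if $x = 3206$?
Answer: $336539070$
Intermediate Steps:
$\left(x - 41951\right) \left(-24086 + 15400\right) = \left(3206 - 41951\right) \left(-24086 + 15400\right) = \left(3206 - 41951\right) \left(-8686\right) = \left(-38745\right) \left(-8686\right) = 336539070$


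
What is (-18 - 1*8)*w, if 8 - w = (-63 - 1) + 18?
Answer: -1404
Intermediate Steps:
w = 54 (w = 8 - ((-63 - 1) + 18) = 8 - (-64 + 18) = 8 - 1*(-46) = 8 + 46 = 54)
(-18 - 1*8)*w = (-18 - 1*8)*54 = (-18 - 8)*54 = -26*54 = -1404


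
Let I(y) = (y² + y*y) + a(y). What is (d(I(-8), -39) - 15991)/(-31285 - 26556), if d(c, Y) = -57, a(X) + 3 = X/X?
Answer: 16048/57841 ≈ 0.27745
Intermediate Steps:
a(X) = -2 (a(X) = -3 + X/X = -3 + 1 = -2)
I(y) = -2 + 2*y² (I(y) = (y² + y*y) - 2 = (y² + y²) - 2 = 2*y² - 2 = -2 + 2*y²)
(d(I(-8), -39) - 15991)/(-31285 - 26556) = (-57 - 15991)/(-31285 - 26556) = -16048/(-57841) = -16048*(-1/57841) = 16048/57841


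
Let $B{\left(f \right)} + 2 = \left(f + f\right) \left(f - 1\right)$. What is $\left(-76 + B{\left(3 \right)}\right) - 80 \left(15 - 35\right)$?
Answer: $1534$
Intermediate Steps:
$B{\left(f \right)} = -2 + 2 f \left(-1 + f\right)$ ($B{\left(f \right)} = -2 + \left(f + f\right) \left(f - 1\right) = -2 + 2 f \left(-1 + f\right)$)
$\left(-76 + B{\left(3 \right)}\right) - 80 \left(15 - 35\right) = \left(-76 - \left(8 - 18\right)\right) - 80 \left(15 - 35\right) = \left(-76 - -10\right) - 80 \left(15 - 35\right) = \left(-76 - -10\right) - -1600 = \left(-76 + 10\right) + 1600 = -66 + 1600 = 1534$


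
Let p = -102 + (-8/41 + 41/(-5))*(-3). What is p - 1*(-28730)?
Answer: 5873903/205 ≈ 28653.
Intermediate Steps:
p = -15747/205 (p = -102 + (-8*1/41 + 41*(-1/5))*(-3) = -102 + (-8/41 - 41/5)*(-3) = -102 - 1721/205*(-3) = -102 + 5163/205 = -15747/205 ≈ -76.815)
p - 1*(-28730) = -15747/205 - 1*(-28730) = -15747/205 + 28730 = 5873903/205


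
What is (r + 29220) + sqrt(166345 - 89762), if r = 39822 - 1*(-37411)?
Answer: 106453 + sqrt(76583) ≈ 1.0673e+5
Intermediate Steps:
r = 77233 (r = 39822 + 37411 = 77233)
(r + 29220) + sqrt(166345 - 89762) = (77233 + 29220) + sqrt(166345 - 89762) = 106453 + sqrt(76583)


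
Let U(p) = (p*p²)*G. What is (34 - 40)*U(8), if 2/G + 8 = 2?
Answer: 1024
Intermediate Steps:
G = -⅓ (G = 2/(-8 + 2) = 2/(-6) = 2*(-⅙) = -⅓ ≈ -0.33333)
U(p) = -p³/3 (U(p) = (p*p²)*(-⅓) = p³*(-⅓) = -p³/3)
(34 - 40)*U(8) = (34 - 40)*(-⅓*8³) = -(-2)*512 = -6*(-512/3) = 1024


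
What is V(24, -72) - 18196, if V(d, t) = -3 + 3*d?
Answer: -18127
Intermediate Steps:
V(24, -72) - 18196 = (-3 + 3*24) - 18196 = (-3 + 72) - 18196 = 69 - 18196 = -18127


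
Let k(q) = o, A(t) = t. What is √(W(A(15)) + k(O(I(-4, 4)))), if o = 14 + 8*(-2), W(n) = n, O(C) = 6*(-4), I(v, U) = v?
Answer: √13 ≈ 3.6056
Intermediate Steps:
O(C) = -24
o = -2 (o = 14 - 16 = -2)
k(q) = -2
√(W(A(15)) + k(O(I(-4, 4)))) = √(15 - 2) = √13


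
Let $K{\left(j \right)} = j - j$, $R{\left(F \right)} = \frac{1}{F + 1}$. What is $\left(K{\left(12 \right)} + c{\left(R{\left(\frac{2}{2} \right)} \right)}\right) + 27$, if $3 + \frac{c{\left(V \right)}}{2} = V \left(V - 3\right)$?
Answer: $\frac{37}{2} \approx 18.5$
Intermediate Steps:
$R{\left(F \right)} = \frac{1}{1 + F}$
$c{\left(V \right)} = -6 + 2 V \left(-3 + V\right)$ ($c{\left(V \right)} = -6 + 2 V \left(V - 3\right) = -6 + 2 V \left(-3 + V\right)$)
$K{\left(j \right)} = 0$
$\left(K{\left(12 \right)} + c{\left(R{\left(\frac{2}{2} \right)} \right)}\right) + 27 = \left(0 - \left(6 - \frac{2}{\left(1 + \frac{2}{2}\right)^{2}} + \frac{6}{1 + \frac{2}{2}}\right)\right) + 27 = \left(0 - \left(6 - \frac{2}{\left(1 + 2 \cdot \frac{1}{2}\right)^{2}} + \frac{6}{1 + 2 \cdot \frac{1}{2}}\right)\right) + 27 = \left(0 - \left(6 - \frac{2}{\left(1 + 1\right)^{2}} + \frac{6}{1 + 1}\right)\right) + 27 = \left(0 - \left(6 + 3 - \frac{1}{2}\right)\right) + 27 = \left(0 - \left(9 - \frac{1}{2}\right)\right) + 27 = \left(0 - \frac{17}{2}\right) + 27 = - \frac{17}{2} + 27 = \frac{37}{2}$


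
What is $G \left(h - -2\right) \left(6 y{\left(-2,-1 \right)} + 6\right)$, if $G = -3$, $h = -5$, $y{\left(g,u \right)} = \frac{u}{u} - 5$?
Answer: $-162$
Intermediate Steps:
$y{\left(g,u \right)} = -4$ ($y{\left(g,u \right)} = 1 - 5 = -4$)
$G \left(h - -2\right) \left(6 y{\left(-2,-1 \right)} + 6\right) = - 3 \left(-5 - -2\right) \left(6 \left(-4\right) + 6\right) = - 3 \left(-5 + 2\right) \left(-24 + 6\right) = \left(-3\right) \left(-3\right) \left(-18\right) = 9 \left(-18\right) = -162$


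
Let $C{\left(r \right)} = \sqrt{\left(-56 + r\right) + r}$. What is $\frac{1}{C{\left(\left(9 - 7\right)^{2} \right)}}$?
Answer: $- \frac{i \sqrt{3}}{12} \approx - 0.14434 i$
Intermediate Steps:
$C{\left(r \right)} = \sqrt{-56 + 2 r}$
$\frac{1}{C{\left(\left(9 - 7\right)^{2} \right)}} = \frac{1}{\sqrt{-56 + 2 \left(9 - 7\right)^{2}}} = \frac{1}{\sqrt{-56 + 2 \cdot 2^{2}}} = \frac{1}{\sqrt{-56 + 2 \cdot 4}} = \frac{1}{\sqrt{-56 + 8}} = \frac{1}{\sqrt{-48}} = \frac{1}{4 i \sqrt{3}} = - \frac{i \sqrt{3}}{12}$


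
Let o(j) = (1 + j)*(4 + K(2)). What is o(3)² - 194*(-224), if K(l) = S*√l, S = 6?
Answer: 44864 + 768*√2 ≈ 45950.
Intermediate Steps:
K(l) = 6*√l
o(j) = (1 + j)*(4 + 6*√2)
o(3)² - 194*(-224) = (4 + 4*3 + 6*√2 + 6*3*√2)² - 194*(-224) = (4 + 12 + 6*√2 + 18*√2)² + 43456 = (16 + 24*√2)² + 43456 = 43456 + (16 + 24*√2)²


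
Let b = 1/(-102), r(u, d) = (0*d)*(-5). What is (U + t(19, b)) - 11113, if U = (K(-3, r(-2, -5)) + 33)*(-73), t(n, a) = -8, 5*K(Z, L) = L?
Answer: -13530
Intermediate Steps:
r(u, d) = 0 (r(u, d) = 0*(-5) = 0)
K(Z, L) = L/5
b = -1/102 ≈ -0.0098039
U = -2409 (U = ((⅕)*0 + 33)*(-73) = (0 + 33)*(-73) = 33*(-73) = -2409)
(U + t(19, b)) - 11113 = (-2409 - 8) - 11113 = -2417 - 11113 = -13530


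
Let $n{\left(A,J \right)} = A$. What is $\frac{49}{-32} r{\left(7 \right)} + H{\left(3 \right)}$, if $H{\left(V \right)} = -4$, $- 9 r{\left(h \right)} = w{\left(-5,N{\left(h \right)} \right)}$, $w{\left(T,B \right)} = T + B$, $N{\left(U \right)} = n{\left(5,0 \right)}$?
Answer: $-4$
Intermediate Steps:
$N{\left(U \right)} = 5$
$w{\left(T,B \right)} = B + T$
$r{\left(h \right)} = 0$ ($r{\left(h \right)} = - \frac{5 - 5}{9} = \left(- \frac{1}{9}\right) 0 = 0$)
$\frac{49}{-32} r{\left(7 \right)} + H{\left(3 \right)} = \frac{49}{-32} \cdot 0 - 4 = 49 \left(- \frac{1}{32}\right) 0 - 4 = \left(- \frac{49}{32}\right) 0 - 4 = 0 - 4 = -4$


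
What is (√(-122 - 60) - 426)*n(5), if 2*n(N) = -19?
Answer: 4047 - 19*I*√182/2 ≈ 4047.0 - 128.16*I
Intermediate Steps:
n(N) = -19/2 (n(N) = (½)*(-19) = -19/2)
(√(-122 - 60) - 426)*n(5) = (√(-122 - 60) - 426)*(-19/2) = (√(-182) - 426)*(-19/2) = (I*√182 - 426)*(-19/2) = (-426 + I*√182)*(-19/2) = 4047 - 19*I*√182/2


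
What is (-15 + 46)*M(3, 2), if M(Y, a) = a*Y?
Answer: 186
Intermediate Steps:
M(Y, a) = Y*a
(-15 + 46)*M(3, 2) = (-15 + 46)*(3*2) = 31*6 = 186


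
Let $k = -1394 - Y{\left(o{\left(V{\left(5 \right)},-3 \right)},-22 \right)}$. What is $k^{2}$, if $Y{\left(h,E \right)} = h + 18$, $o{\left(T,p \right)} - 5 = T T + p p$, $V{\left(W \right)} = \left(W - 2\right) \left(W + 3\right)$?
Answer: $4008004$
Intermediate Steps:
$V{\left(W \right)} = \left(-2 + W\right) \left(3 + W\right)$
$o{\left(T,p \right)} = 5 + T^{2} + p^{2}$ ($o{\left(T,p \right)} = 5 + \left(T T + p p\right) = 5 + \left(T^{2} + p^{2}\right) = 5 + T^{2} + p^{2}$)
$Y{\left(h,E \right)} = 18 + h$
$k = -2002$ ($k = -1394 - \left(18 + \left(5 + \left(-6 + 5 + 5^{2}\right)^{2} + \left(-3\right)^{2}\right)\right) = -1394 - \left(18 + \left(5 + \left(-6 + 5 + 25\right)^{2} + 9\right)\right) = -1394 - \left(18 + \left(5 + 24^{2} + 9\right)\right) = -1394 - \left(18 + \left(5 + 576 + 9\right)\right) = -1394 - \left(18 + 590\right) = -1394 - 608 = -2002$)
$k^{2} = \left(-2002\right)^{2} = 4008004$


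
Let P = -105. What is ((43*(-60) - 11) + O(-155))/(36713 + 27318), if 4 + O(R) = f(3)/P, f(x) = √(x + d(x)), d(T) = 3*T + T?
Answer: -2595/64031 - √15/6723255 ≈ -0.040528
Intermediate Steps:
d(T) = 4*T
f(x) = √5*√x (f(x) = √(x + 4*x) = √(5*x) = √5*√x)
O(R) = -4 - √15/105 (O(R) = -4 + (√5*√3)/(-105) = -4 + √15*(-1/105) = -4 - √15/105)
((43*(-60) - 11) + O(-155))/(36713 + 27318) = ((43*(-60) - 11) + (-4 - √15/105))/(36713 + 27318) = ((-2580 - 11) + (-4 - √15/105))/64031 = (-2591 + (-4 - √15/105))*(1/64031) = (-2595 - √15/105)*(1/64031) = -2595/64031 - √15/6723255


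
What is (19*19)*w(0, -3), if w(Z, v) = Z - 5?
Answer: -1805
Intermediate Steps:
w(Z, v) = -5 + Z
(19*19)*w(0, -3) = (19*19)*(-5 + 0) = 361*(-5) = -1805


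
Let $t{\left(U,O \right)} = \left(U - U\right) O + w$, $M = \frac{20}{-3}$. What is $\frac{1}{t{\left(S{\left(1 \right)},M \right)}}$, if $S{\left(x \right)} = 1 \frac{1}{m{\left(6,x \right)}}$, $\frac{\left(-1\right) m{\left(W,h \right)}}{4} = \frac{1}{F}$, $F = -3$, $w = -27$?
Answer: $- \frac{1}{27} \approx -0.037037$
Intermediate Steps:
$m{\left(W,h \right)} = \frac{4}{3}$ ($m{\left(W,h \right)} = - \frac{4}{-3} = \left(-4\right) \left(- \frac{1}{3}\right) = \frac{4}{3}$)
$S{\left(x \right)} = \frac{3}{4}$ ($S{\left(x \right)} = 1 \frac{1}{\frac{4}{3}} = 1 \cdot \frac{3}{4} = \frac{3}{4}$)
$M = - \frac{20}{3}$ ($M = 20 \left(- \frac{1}{3}\right) = - \frac{20}{3} \approx -6.6667$)
$t{\left(U,O \right)} = -27$ ($t{\left(U,O \right)} = \left(U - U\right) O - 27 = 0 O - 27 = 0 - 27 = -27$)
$\frac{1}{t{\left(S{\left(1 \right)},M \right)}} = \frac{1}{-27} = - \frac{1}{27}$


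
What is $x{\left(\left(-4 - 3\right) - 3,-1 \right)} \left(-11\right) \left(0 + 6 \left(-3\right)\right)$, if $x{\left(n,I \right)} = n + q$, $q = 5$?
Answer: $-990$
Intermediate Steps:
$x{\left(n,I \right)} = 5 + n$ ($x{\left(n,I \right)} = n + 5 = 5 + n$)
$x{\left(\left(-4 - 3\right) - 3,-1 \right)} \left(-11\right) \left(0 + 6 \left(-3\right)\right) = \left(5 - 10\right) \left(-11\right) \left(0 + 6 \left(-3\right)\right) = \left(5 - 10\right) \left(-11\right) \left(0 - 18\right) = \left(5 - 10\right) \left(-11\right) \left(-18\right) = \left(-5\right) \left(-11\right) \left(-18\right) = 55 \left(-18\right) = -990$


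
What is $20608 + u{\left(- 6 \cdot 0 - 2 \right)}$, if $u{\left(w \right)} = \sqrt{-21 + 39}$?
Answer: $20608 + 3 \sqrt{2} \approx 20612.0$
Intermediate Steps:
$u{\left(w \right)} = 3 \sqrt{2}$ ($u{\left(w \right)} = \sqrt{18} = 3 \sqrt{2}$)
$20608 + u{\left(- 6 \cdot 0 - 2 \right)} = 20608 + 3 \sqrt{2}$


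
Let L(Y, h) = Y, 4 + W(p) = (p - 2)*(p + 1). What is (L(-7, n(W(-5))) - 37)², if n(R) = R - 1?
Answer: 1936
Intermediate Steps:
W(p) = -4 + (1 + p)*(-2 + p) (W(p) = -4 + (p - 2)*(p + 1) = -4 + (-2 + p)*(1 + p) = -4 + (1 + p)*(-2 + p))
n(R) = -1 + R
(L(-7, n(W(-5))) - 37)² = (-7 - 37)² = (-44)² = 1936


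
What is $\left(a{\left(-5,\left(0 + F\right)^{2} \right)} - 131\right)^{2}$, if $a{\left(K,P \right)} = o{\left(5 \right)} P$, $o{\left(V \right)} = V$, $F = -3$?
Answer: $7396$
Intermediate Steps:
$a{\left(K,P \right)} = 5 P$
$\left(a{\left(-5,\left(0 + F\right)^{2} \right)} - 131\right)^{2} = \left(5 \left(0 - 3\right)^{2} - 131\right)^{2} = \left(5 \left(-3\right)^{2} - 131\right)^{2} = \left(5 \cdot 9 - 131\right)^{2} = \left(45 - 131\right)^{2} = \left(-86\right)^{2} = 7396$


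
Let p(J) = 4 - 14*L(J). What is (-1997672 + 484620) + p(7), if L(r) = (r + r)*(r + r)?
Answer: -1515792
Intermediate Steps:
L(r) = 4*r² (L(r) = (2*r)*(2*r) = 4*r²)
p(J) = 4 - 56*J²
(-1997672 + 484620) + p(7) = (-1997672 + 484620) + (4 - 56*7²) = -1513052 + (4 - 56*49) = -1513052 + (4 - 2744) = -1513052 - 2740 = -1515792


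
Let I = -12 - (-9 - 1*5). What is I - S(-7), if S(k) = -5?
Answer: 7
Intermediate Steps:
I = 2 (I = -12 - (-9 - 5) = -12 - 1*(-14) = -12 + 14 = 2)
I - S(-7) = 2 - 1*(-5) = 2 + 5 = 7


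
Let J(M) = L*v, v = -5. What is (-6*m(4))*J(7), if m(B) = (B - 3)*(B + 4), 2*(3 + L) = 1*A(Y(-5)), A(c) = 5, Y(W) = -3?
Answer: -120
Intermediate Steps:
L = -1/2 (L = -3 + (1*5)/2 = -3 + (1/2)*5 = -3 + 5/2 = -1/2 ≈ -0.50000)
m(B) = (-3 + B)*(4 + B)
J(M) = 5/2 (J(M) = -1/2*(-5) = 5/2)
(-6*m(4))*J(7) = -6*(-12 + 4 + 4**2)*(5/2) = -6*(-12 + 4 + 16)*(5/2) = -6*8*(5/2) = -48*5/2 = -120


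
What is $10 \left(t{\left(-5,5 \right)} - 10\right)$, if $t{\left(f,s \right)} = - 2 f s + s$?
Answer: $450$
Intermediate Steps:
$t{\left(f,s \right)} = s - 2 f s$ ($t{\left(f,s \right)} = - 2 f s + s = s - 2 f s$)
$10 \left(t{\left(-5,5 \right)} - 10\right) = 10 \left(5 \left(1 - -10\right) - 10\right) = 10 \left(5 \left(1 + 10\right) - 10\right) = 10 \left(5 \cdot 11 - 10\right) = 10 \left(55 - 10\right) = 10 \cdot 45 = 450$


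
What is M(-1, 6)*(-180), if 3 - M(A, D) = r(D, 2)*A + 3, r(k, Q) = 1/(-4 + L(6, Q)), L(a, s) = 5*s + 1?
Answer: -180/7 ≈ -25.714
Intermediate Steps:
L(a, s) = 1 + 5*s
r(k, Q) = 1/(-3 + 5*Q) (r(k, Q) = 1/(-4 + (1 + 5*Q)) = 1/(-3 + 5*Q))
M(A, D) = -A/7 (M(A, D) = 3 - (A/(-3 + 5*2) + 3) = 3 - (A/(-3 + 10) + 3) = 3 - (A/7 + 3) = 3 - (3 + A/7) = 3 + (-3 - A/7) = -A/7)
M(-1, 6)*(-180) = -⅐*(-1)*(-180) = (⅐)*(-180) = -180/7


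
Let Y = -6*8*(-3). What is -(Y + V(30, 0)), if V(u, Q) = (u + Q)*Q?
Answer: -144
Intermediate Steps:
V(u, Q) = Q*(Q + u) (V(u, Q) = (Q + u)*Q = Q*(Q + u))
Y = 144 (Y = -48*(-3) = 144)
-(Y + V(30, 0)) = -(144 + 0*(0 + 30)) = -(144 + 0*30) = -(144 + 0) = -1*144 = -144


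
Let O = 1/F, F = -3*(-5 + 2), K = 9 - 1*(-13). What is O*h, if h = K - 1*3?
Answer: 19/9 ≈ 2.1111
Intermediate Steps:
K = 22 (K = 9 + 13 = 22)
F = 9 (F = -3*(-3) = 9)
O = ⅑ (O = 1/9 = ⅑ ≈ 0.11111)
h = 19 (h = 22 - 1*3 = 22 - 3 = 19)
O*h = (⅑)*19 = 19/9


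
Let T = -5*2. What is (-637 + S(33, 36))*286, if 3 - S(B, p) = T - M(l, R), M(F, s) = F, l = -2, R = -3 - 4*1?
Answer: -179036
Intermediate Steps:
R = -7 (R = -3 - 4 = -7)
T = -10
S(B, p) = 11 (S(B, p) = 3 - (-10 - 1*(-2)) = 3 - (-10 + 2) = 3 - 1*(-8) = 3 + 8 = 11)
(-637 + S(33, 36))*286 = (-637 + 11)*286 = -626*286 = -179036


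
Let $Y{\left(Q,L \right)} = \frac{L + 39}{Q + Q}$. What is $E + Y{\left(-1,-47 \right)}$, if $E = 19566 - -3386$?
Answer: $22956$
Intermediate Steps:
$Y{\left(Q,L \right)} = \frac{39 + L}{2 Q}$
$E = 22952$ ($E = 19566 + 3386 = 22952$)
$E + Y{\left(-1,-47 \right)} = 22952 + \frac{39 - 47}{2 \left(-1\right)} = 22952 + \frac{1}{2} \left(-1\right) \left(-8\right) = 22952 + 4 = 22956$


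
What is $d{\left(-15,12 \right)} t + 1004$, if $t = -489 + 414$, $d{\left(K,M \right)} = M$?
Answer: $104$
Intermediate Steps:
$t = -75$
$d{\left(-15,12 \right)} t + 1004 = 12 \left(-75\right) + 1004 = -900 + 1004 = 104$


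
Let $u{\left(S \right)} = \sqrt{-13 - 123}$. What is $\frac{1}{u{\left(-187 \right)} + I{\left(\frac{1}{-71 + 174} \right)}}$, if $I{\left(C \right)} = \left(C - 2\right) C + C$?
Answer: $- \frac{31827}{450203830} - \frac{112550881 i \sqrt{34}}{7653465110} \approx -7.0695 \cdot 10^{-5} - 0.085749 i$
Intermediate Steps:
$u{\left(S \right)} = 2 i \sqrt{34}$ ($u{\left(S \right)} = \sqrt{-136} = 2 i \sqrt{34}$)
$I{\left(C \right)} = C + C \left(-2 + C\right)$ ($I{\left(C \right)} = \left(-2 + C\right) C + C = C \left(-2 + C\right) + C = C + C \left(-2 + C\right)$)
$\frac{1}{u{\left(-187 \right)} + I{\left(\frac{1}{-71 + 174} \right)}} = \frac{1}{2 i \sqrt{34} + \frac{-1 + \frac{1}{-71 + 174}}{-71 + 174}} = \frac{1}{2 i \sqrt{34} + \frac{-1 + \frac{1}{103}}{103}} = \frac{1}{2 i \sqrt{34} + \frac{1}{103} \left(- \frac{102}{103}\right)} = \frac{1}{2 i \sqrt{34} - \frac{102}{10609}} = \frac{1}{- \frac{102}{10609} + 2 i \sqrt{34}}$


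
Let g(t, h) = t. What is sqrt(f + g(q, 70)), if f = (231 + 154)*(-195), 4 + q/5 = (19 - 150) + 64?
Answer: I*sqrt(75430) ≈ 274.65*I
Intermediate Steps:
q = -355 (q = -20 + 5*((19 - 150) + 64) = -20 + 5*(-131 + 64) = -20 + 5*(-67) = -20 - 335 = -355)
f = -75075 (f = 385*(-195) = -75075)
sqrt(f + g(q, 70)) = sqrt(-75075 - 355) = sqrt(-75430) = I*sqrt(75430)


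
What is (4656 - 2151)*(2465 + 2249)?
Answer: 11808570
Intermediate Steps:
(4656 - 2151)*(2465 + 2249) = 2505*4714 = 11808570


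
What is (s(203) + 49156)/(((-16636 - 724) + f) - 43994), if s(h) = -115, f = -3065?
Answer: -16347/21473 ≈ -0.76128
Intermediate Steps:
(s(203) + 49156)/(((-16636 - 724) + f) - 43994) = (-115 + 49156)/(((-16636 - 724) - 3065) - 43994) = 49041/((-17360 - 3065) - 43994) = 49041/(-20425 - 43994) = 49041/(-64419) = 49041*(-1/64419) = -16347/21473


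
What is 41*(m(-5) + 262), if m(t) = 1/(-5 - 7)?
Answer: 128863/12 ≈ 10739.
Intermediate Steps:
m(t) = -1/12 (m(t) = 1/(-12) = -1/12)
41*(m(-5) + 262) = 41*(-1/12 + 262) = 41*(3143/12) = 128863/12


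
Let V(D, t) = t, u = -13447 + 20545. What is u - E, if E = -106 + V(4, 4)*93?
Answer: 6832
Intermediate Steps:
u = 7098
E = 266 (E = -106 + 4*93 = -106 + 372 = 266)
u - E = 7098 - 1*266 = 7098 - 266 = 6832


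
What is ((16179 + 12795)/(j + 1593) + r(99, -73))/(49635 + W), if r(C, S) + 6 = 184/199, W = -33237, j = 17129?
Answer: -597427/2776984902 ≈ -0.00021514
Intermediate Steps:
r(C, S) = -1010/199 (r(C, S) = -6 + 184/199 = -1010/199)
((16179 + 12795)/(j + 1593) + r(99, -73))/(49635 + W) = ((16179 + 12795)/(17129 + 1593) - 1010/199)/(49635 - 33237) = (28974/18722 - 1010/199)/16398 = (28974*(1/18722) - 1010/199)*(1/16398) = (1317/851 - 1010/199)*(1/16398) = -597427/169349*1/16398 = -597427/2776984902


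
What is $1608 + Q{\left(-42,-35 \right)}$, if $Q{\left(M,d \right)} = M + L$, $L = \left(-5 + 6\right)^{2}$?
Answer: $1567$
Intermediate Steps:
$L = 1$ ($L = 1^{2} = 1$)
$Q{\left(M,d \right)} = 1 + M$ ($Q{\left(M,d \right)} = M + 1 = 1 + M$)
$1608 + Q{\left(-42,-35 \right)} = 1608 + \left(1 - 42\right) = 1608 - 41 = 1567$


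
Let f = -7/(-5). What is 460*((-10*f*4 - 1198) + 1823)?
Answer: 261740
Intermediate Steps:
f = 7/5 (f = -7*(-⅕) = 7/5 ≈ 1.4000)
460*((-10*f*4 - 1198) + 1823) = 460*((-10*7/5*4 - 1198) + 1823) = 460*((-14*4 - 1198) + 1823) = 460*((-56 - 1198) + 1823) = 460*(-1254 + 1823) = 460*569 = 261740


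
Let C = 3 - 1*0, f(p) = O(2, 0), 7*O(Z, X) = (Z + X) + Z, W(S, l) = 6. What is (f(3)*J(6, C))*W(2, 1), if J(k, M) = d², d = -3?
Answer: 216/7 ≈ 30.857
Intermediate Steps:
O(Z, X) = X/7 + 2*Z/7 (O(Z, X) = ((Z + X) + Z)/7 = ((X + Z) + Z)/7 = (X + 2*Z)/7 = X/7 + 2*Z/7)
f(p) = 4/7 (f(p) = (⅐)*0 + (2/7)*2 = 0 + 4/7 = 4/7)
C = 3 (C = 3 + 0 = 3)
J(k, M) = 9 (J(k, M) = (-3)² = 9)
(f(3)*J(6, C))*W(2, 1) = ((4/7)*9)*6 = (36/7)*6 = 216/7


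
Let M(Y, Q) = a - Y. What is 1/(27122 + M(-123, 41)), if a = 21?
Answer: 1/27266 ≈ 3.6676e-5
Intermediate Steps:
M(Y, Q) = 21 - Y
1/(27122 + M(-123, 41)) = 1/(27122 + (21 - 1*(-123))) = 1/(27122 + (21 + 123)) = 1/(27122 + 144) = 1/27266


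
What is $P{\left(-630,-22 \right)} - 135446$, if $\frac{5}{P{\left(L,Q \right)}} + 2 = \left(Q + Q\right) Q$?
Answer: $- \frac{130840831}{966} \approx -1.3545 \cdot 10^{5}$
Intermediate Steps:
$P{\left(L,Q \right)} = \frac{5}{-2 + 2 Q^{2}}$ ($P{\left(L,Q \right)} = \frac{5}{-2 + \left(Q + Q\right) Q} = \frac{5}{-2 + 2 Q Q} = \frac{5}{-2 + 2 Q^{2}}$)
$P{\left(-630,-22 \right)} - 135446 = \frac{5}{2 \left(-1 + \left(-22\right)^{2}\right)} - 135446 = \frac{5}{2 \left(-1 + 484\right)} - 135446 = \frac{5}{2 \cdot 483} - 135446 = \frac{5}{2} \cdot \frac{1}{483} - 135446 = \frac{5}{966} - 135446 = - \frac{130840831}{966}$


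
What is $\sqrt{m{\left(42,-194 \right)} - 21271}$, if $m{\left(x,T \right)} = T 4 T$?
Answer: $\sqrt{129273} \approx 359.55$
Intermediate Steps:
$m{\left(x,T \right)} = 4 T^{2}$ ($m{\left(x,T \right)} = 4 T T = 4 T^{2}$)
$\sqrt{m{\left(42,-194 \right)} - 21271} = \sqrt{4 \left(-194\right)^{2} - 21271} = \sqrt{4 \cdot 37636 - 21271} = \sqrt{150544 - 21271} = \sqrt{129273}$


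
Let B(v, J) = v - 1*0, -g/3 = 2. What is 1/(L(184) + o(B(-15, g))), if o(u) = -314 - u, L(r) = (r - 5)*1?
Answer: -1/120 ≈ -0.0083333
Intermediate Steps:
g = -6 (g = -3*2 = -6)
L(r) = -5 + r (L(r) = (-5 + r)*1 = -5 + r)
B(v, J) = v (B(v, J) = v + 0 = v)
1/(L(184) + o(B(-15, g))) = 1/((-5 + 184) + (-314 - 1*(-15))) = 1/(179 + (-314 + 15)) = 1/(179 - 299) = 1/(-120) = -1/120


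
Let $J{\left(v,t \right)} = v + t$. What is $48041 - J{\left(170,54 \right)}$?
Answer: $47817$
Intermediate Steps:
$J{\left(v,t \right)} = t + v$
$48041 - J{\left(170,54 \right)} = 48041 - \left(54 + 170\right) = 48041 - 224 = 47817$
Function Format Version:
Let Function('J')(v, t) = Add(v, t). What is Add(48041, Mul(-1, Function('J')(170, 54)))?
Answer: 47817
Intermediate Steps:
Function('J')(v, t) = Add(t, v)
Add(48041, Mul(-1, Function('J')(170, 54))) = Add(48041, Mul(-1, Add(54, 170))) = Add(48041, Mul(-1, 224)) = Add(48041, -224) = 47817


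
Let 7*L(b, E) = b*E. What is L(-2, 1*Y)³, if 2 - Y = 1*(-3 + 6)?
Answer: 8/343 ≈ 0.023324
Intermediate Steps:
Y = -1 (Y = 2 - (-3 + 6) = 2 - 3 = -1)
L(b, E) = E*b/7 (L(b, E) = (b*E)/7 = (E*b)/7 = E*b/7)
L(-2, 1*Y)³ = ((⅐)*(1*(-1))*(-2))³ = ((⅐)*(-1)*(-2))³ = (2/7)³ = 8/343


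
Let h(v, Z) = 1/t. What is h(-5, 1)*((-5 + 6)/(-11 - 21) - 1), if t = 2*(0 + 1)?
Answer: -33/64 ≈ -0.51563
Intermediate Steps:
t = 2 (t = 2*1 = 2)
h(v, Z) = ½ (h(v, Z) = 1/2 = ½)
h(-5, 1)*((-5 + 6)/(-11 - 21) - 1) = ((-5 + 6)/(-11 - 21) - 1)/2 = (1/(-32) - 1)/2 = (1*(-1/32) - 1)/2 = (-1/32 - 1)/2 = (½)*(-33/32) = -33/64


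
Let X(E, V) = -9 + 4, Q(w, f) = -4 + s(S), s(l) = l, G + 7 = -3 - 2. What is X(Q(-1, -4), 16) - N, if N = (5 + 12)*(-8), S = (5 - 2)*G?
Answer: 131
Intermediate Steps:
G = -12 (G = -7 + (-3 - 2) = -7 - 5 = -12)
S = -36 (S = (5 - 2)*(-12) = 3*(-12) = -36)
Q(w, f) = -40 (Q(w, f) = -4 - 36 = -40)
X(E, V) = -5
N = -136 (N = 17*(-8) = -136)
X(Q(-1, -4), 16) - N = -5 - 1*(-136) = -5 + 136 = 131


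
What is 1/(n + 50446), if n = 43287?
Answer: 1/93733 ≈ 1.0669e-5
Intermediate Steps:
1/(n + 50446) = 1/(43287 + 50446) = 1/93733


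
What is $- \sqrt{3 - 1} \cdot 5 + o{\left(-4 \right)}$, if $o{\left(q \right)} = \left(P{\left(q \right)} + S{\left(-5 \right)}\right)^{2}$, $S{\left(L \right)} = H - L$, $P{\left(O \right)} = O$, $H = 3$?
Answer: $16 - 5 \sqrt{2} \approx 8.9289$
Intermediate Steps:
$S{\left(L \right)} = 3 - L$
$o{\left(q \right)} = \left(8 + q\right)^{2}$ ($o{\left(q \right)} = \left(q + \left(3 - -5\right)\right)^{2} = \left(q + \left(3 + 5\right)\right)^{2} = \left(q + 8\right)^{2} = \left(8 + q\right)^{2}$)
$- \sqrt{3 - 1} \cdot 5 + o{\left(-4 \right)} = - \sqrt{3 - 1} \cdot 5 + \left(8 - 4\right)^{2} = - \sqrt{2} \cdot 5 + 4^{2} = - 5 \sqrt{2} + 16 = 16 - 5 \sqrt{2}$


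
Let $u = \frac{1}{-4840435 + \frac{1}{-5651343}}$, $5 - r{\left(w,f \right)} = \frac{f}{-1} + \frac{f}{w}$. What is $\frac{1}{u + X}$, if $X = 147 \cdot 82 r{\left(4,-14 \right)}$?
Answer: $- \frac{27354958454206}{1813551680644146525} \approx -1.5084 \cdot 10^{-5}$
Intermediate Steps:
$r{\left(w,f \right)} = 5 + f - \frac{f}{w}$ ($r{\left(w,f \right)} = 5 - \left(\frac{f}{-1} + \frac{f}{w}\right) = 5 - \left(f \left(-1\right) + \frac{f}{w}\right) = 5 - \left(- f + \frac{f}{w}\right) = 5 + \left(f - \frac{f}{w}\right) = 5 + f - \frac{f}{w}$)
$X = -66297$ ($X = 147 \cdot 82 \left(5 - 14 - - \frac{14}{4}\right) = 12054 \left(5 - 14 - \left(-14\right) \frac{1}{4}\right) = 12054 \left(5 - 14 + \frac{7}{2}\right) = 12054 \left(- \frac{11}{2}\right) = -66297$)
$u = - \frac{5651343}{27354958454206}$ ($u = \frac{1}{-4840435 - \frac{1}{5651343}} = \frac{1}{- \frac{27354958454206}{5651343}} = - \frac{5651343}{27354958454206} \approx -2.0659 \cdot 10^{-7}$)
$\frac{1}{u + X} = \frac{1}{- \frac{5651343}{27354958454206} - 66297} = \frac{1}{- \frac{1813551680644146525}{27354958454206}} = - \frac{27354958454206}{1813551680644146525}$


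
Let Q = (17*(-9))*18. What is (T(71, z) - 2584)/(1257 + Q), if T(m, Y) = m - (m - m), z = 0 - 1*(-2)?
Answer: 2513/1497 ≈ 1.6787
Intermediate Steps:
Q = -2754 (Q = -153*18 = -2754)
z = 2 (z = 0 + 2 = 2)
T(m, Y) = m (T(m, Y) = m - 1*0 = m + 0 = m)
(T(71, z) - 2584)/(1257 + Q) = (71 - 2584)/(1257 - 2754) = -2513/(-1497) = -2513*(-1/1497) = 2513/1497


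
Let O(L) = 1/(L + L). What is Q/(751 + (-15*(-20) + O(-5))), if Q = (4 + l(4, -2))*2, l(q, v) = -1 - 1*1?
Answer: 40/10509 ≈ 0.0038063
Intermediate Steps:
O(L) = 1/(2*L)
l(q, v) = -2 (l(q, v) = -1 - 1 = -2)
Q = 4 (Q = (4 - 2)*2 = 2*2 = 4)
Q/(751 + (-15*(-20) + O(-5))) = 4/(751 + (-15*(-20) + (1/2)/(-5))) = 4/(751 + (300 + (1/2)*(-1/5))) = 4/(751 + (300 - 1/10)) = 4/(751 + 2999/10) = 4/(10509/10) = (10/10509)*4 = 40/10509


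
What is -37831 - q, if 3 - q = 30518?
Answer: -7316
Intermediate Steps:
q = -30515 (q = 3 - 1*30518 = 3 - 30518 = -30515)
-37831 - q = -37831 - 1*(-30515) = -37831 + 30515 = -7316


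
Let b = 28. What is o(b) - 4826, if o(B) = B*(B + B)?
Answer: -3258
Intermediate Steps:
o(B) = 2*B² (o(B) = B*(2*B) = 2*B²)
o(b) - 4826 = 2*28² - 4826 = 2*784 - 4826 = 1568 - 4826 = -3258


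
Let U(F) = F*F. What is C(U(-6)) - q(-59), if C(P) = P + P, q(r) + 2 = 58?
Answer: 16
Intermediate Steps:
q(r) = 56 (q(r) = -2 + 58 = 56)
U(F) = F**2
C(P) = 2*P
C(U(-6)) - q(-59) = 2*(-6)**2 - 1*56 = 2*36 - 56 = 72 - 56 = 16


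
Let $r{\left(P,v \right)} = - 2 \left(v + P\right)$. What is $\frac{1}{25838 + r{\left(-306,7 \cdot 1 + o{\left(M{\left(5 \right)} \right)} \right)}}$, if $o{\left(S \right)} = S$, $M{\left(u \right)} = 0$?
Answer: $\frac{1}{26436} \approx 3.7827 \cdot 10^{-5}$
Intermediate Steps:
$r{\left(P,v \right)} = - 2 P - 2 v$ ($r{\left(P,v \right)} = - 2 \left(P + v\right) = - 2 P - 2 v$)
$\frac{1}{25838 + r{\left(-306,7 \cdot 1 + o{\left(M{\left(5 \right)} \right)} \right)}} = \frac{1}{25838 - \left(-612 + 2 \left(7 \cdot 1 + 0\right)\right)} = \frac{1}{25838 + \left(612 - 2 \left(7 + 0\right)\right)} = \frac{1}{25838 + \left(612 - 14\right)} = \frac{1}{25838 + 598} = \frac{1}{26436}$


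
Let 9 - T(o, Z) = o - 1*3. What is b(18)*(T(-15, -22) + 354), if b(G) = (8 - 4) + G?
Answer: 8382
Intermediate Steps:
T(o, Z) = 12 - o (T(o, Z) = 9 - (o - 1*3) = 9 - (o - 3) = 9 - (-3 + o) = 9 + (3 - o) = 12 - o)
b(G) = 4 + G
b(18)*(T(-15, -22) + 354) = (4 + 18)*((12 - 1*(-15)) + 354) = 22*((12 + 15) + 354) = 22*(27 + 354) = 22*381 = 8382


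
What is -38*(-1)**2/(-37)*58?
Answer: 2204/37 ≈ 59.568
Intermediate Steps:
-38*(-1)**2/(-37)*58 = -38*(-1)/37*58 = -38*(-1/37)*58 = (38/37)*58 = 2204/37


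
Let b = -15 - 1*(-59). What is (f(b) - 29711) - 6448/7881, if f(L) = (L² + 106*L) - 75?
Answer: -182735314/7881 ≈ -23187.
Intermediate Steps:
b = 44 (b = -15 + 59 = 44)
f(L) = -75 + L² + 106*L
(f(b) - 29711) - 6448/7881 = ((-75 + 44² + 106*44) - 29711) - 6448/7881 = ((-75 + 1936 + 4664) - 29711) - 6448*1/7881 = (6525 - 29711) - 6448/7881 = -23186 - 6448/7881 = -182735314/7881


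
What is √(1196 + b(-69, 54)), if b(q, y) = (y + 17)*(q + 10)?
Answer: I*√2993 ≈ 54.708*I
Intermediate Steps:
b(q, y) = (10 + q)*(17 + y) (b(q, y) = (17 + y)*(10 + q) = (10 + q)*(17 + y))
√(1196 + b(-69, 54)) = √(1196 + (170 + 10*54 + 17*(-69) - 69*54)) = √(1196 + (170 + 540 - 1173 - 3726)) = √(1196 - 4189) = √(-2993) = I*√2993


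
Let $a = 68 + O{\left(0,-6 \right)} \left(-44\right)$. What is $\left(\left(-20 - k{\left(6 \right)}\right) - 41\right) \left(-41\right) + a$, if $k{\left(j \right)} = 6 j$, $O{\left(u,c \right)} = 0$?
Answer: $4045$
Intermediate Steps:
$a = 68$ ($a = 68 + 0 \left(-44\right) = 68 + 0 = 68$)
$\left(\left(-20 - k{\left(6 \right)}\right) - 41\right) \left(-41\right) + a = \left(\left(-20 - 6 \cdot 6\right) - 41\right) \left(-41\right) + 68 = \left(\left(-20 - 36\right) - 41\right) \left(-41\right) + 68 = \left(-56 - 41\right) \left(-41\right) + 68 = \left(-97\right) \left(-41\right) + 68 = 3977 + 68 = 4045$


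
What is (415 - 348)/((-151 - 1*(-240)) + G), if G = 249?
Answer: 67/338 ≈ 0.19822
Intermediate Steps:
(415 - 348)/((-151 - 1*(-240)) + G) = (415 - 348)/((-151 - 1*(-240)) + 249) = 67/((-151 + 240) + 249) = 67/(89 + 249) = 67/338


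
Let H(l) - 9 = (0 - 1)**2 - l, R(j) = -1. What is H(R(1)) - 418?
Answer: -407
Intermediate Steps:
H(l) = 10 - l (H(l) = 9 + ((0 - 1)**2 - l) = 9 + ((-1)**2 - l) = 9 + (1 - l) = 10 - l)
H(R(1)) - 418 = (10 - 1*(-1)) - 418 = (10 + 1) - 418 = 11 - 418 = -407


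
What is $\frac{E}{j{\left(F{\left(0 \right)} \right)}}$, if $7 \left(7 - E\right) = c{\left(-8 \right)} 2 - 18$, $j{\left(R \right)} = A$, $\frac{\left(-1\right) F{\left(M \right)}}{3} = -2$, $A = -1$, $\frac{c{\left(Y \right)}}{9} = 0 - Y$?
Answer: $11$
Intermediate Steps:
$c{\left(Y \right)} = - 9 Y$ ($c{\left(Y \right)} = 9 \left(0 - Y\right) = 9 \left(- Y\right) = - 9 Y$)
$F{\left(M \right)} = 6$ ($F{\left(M \right)} = \left(-3\right) \left(-2\right) = 6$)
$j{\left(R \right)} = -1$
$E = -11$ ($E = 7 - \frac{\left(-9\right) \left(-8\right) 2 - 18}{7} = 7 - \frac{72 \cdot 2 - 18}{7} = 7 - \frac{144 - 18}{7} = 7 - 18 = -11$)
$\frac{E}{j{\left(F{\left(0 \right)} \right)}} = - \frac{11}{-1} = \left(-11\right) \left(-1\right) = 11$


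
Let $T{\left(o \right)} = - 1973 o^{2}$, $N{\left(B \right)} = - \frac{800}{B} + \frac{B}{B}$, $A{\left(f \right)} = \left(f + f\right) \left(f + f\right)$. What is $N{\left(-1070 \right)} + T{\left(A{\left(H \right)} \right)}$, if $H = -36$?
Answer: $- \frac{5673366613829}{107} \approx -5.3022 \cdot 10^{10}$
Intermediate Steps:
$A{\left(f \right)} = 4 f^{2}$ ($A{\left(f \right)} = 2 f 2 f = 4 f^{2}$)
$N{\left(B \right)} = 1 - \frac{800}{B}$ ($N{\left(B \right)} = - \frac{800}{B} + 1 = 1 - \frac{800}{B}$)
$N{\left(-1070 \right)} + T{\left(A{\left(H \right)} \right)} = \frac{-800 - 1070}{-1070} - 1973 \left(4 \left(-36\right)^{2}\right)^{2} = \left(- \frac{1}{1070}\right) \left(-1870\right) - 1973 \left(4 \cdot 1296\right)^{2} = \frac{187}{107} - 1973 \cdot 5184^{2} = \frac{187}{107} - 53022117888 = - \frac{5673366613829}{107}$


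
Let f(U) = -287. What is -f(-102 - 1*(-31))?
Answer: 287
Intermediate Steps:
-f(-102 - 1*(-31)) = -1*(-287) = 287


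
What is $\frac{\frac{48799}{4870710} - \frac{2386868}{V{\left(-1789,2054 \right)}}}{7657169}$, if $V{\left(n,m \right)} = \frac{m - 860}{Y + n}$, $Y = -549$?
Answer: $\frac{4530164078581441}{7421874074378010} \approx 0.61038$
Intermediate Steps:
$V{\left(n,m \right)} = \frac{-860 + m}{-549 + n}$ ($V{\left(n,m \right)} = \frac{m - 860}{-549 + n} = \frac{-860 + m}{-549 + n}$)
$\frac{\frac{48799}{4870710} - \frac{2386868}{V{\left(-1789,2054 \right)}}}{7657169} = \frac{\frac{48799}{4870710} - \frac{2386868}{\frac{1}{-549 - 1789} \left(-860 + 2054\right)}}{7657169} = \left(48799 \cdot \frac{1}{4870710} - \frac{2386868}{\frac{1}{-2338} \cdot 1194}\right) \frac{1}{7657169} = \left(\frac{48799}{4870710} - \frac{2386868}{\left(- \frac{1}{2338}\right) 1194}\right) \frac{1}{7657169} = \left(\frac{48799}{4870710} - \frac{2386868}{- \frac{597}{1169}}\right) \frac{1}{7657169} = \left(\frac{48799}{4870710} - - \frac{2790248692}{597}\right) \frac{1}{7657169} = \left(\frac{48799}{4870710} + \frac{2790248692}{597}\right) \frac{1}{7657169} = \frac{4530164078581441}{969271290} \cdot \frac{1}{7657169} = \frac{4530164078581441}{7421874074378010}$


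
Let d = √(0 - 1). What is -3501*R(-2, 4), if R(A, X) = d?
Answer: -3501*I ≈ -3501.0*I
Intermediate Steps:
d = I (d = √(-1) = I ≈ 1.0*I)
R(A, X) = I
-3501*R(-2, 4) = -3501*I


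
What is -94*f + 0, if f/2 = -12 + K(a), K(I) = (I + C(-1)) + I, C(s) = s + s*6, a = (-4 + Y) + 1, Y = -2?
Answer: 5452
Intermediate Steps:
a = -5 (a = (-4 - 2) + 1 = -6 + 1 = -5)
C(s) = 7*s (C(s) = s + 6*s = 7*s)
K(I) = -7 + 2*I (K(I) = (I + 7*(-1)) + I = (I - 7) + I = (-7 + I) + I = -7 + 2*I)
f = -58 (f = 2*(-12 + (-7 + 2*(-5))) = 2*(-12 + (-7 - 10)) = 2*(-12 - 17) = 2*(-29) = -58)
-94*f + 0 = -94*(-58) + 0 = 5452 + 0 = 5452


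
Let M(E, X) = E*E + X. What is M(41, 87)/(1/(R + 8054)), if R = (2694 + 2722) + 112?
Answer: 24012976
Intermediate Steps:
R = 5528 (R = 5416 + 112 = 5528)
M(E, X) = X + E² (M(E, X) = E² + X = X + E²)
M(41, 87)/(1/(R + 8054)) = (87 + 41²)/(1/(5528 + 8054)) = (87 + 1681)/(1/13582) = 1768/(1/13582) = 1768*13582 = 24012976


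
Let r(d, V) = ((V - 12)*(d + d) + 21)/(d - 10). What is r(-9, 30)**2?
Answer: 91809/361 ≈ 254.32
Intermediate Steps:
r(d, V) = (21 + 2*d*(-12 + V))/(-10 + d) (r(d, V) = ((-12 + V)*(2*d) + 21)/(-10 + d) = (2*d*(-12 + V) + 21)/(-10 + d) = (21 + 2*d*(-12 + V))/(-10 + d))
r(-9, 30)**2 = ((21 - 24*(-9) + 2*30*(-9))/(-10 - 9))**2 = ((21 + 216 - 540)/(-19))**2 = (-1/19*(-303))**2 = (303/19)**2 = 91809/361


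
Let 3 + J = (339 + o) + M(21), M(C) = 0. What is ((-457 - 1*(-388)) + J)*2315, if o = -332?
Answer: -150475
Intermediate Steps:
J = 4 (J = -3 + ((339 - 332) + 0) = -3 + (7 + 0) = -3 + 7 = 4)
((-457 - 1*(-388)) + J)*2315 = ((-457 - 1*(-388)) + 4)*2315 = ((-457 + 388) + 4)*2315 = (-69 + 4)*2315 = -65*2315 = -150475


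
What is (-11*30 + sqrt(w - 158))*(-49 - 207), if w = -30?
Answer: 84480 - 512*I*sqrt(47) ≈ 84480.0 - 3510.1*I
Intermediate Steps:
(-11*30 + sqrt(w - 158))*(-49 - 207) = (-11*30 + sqrt(-30 - 158))*(-49 - 207) = (-330 + sqrt(-188))*(-256) = (-330 + 2*I*sqrt(47))*(-256) = 84480 - 512*I*sqrt(47)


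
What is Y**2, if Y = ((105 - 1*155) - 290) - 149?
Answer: 239121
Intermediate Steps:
Y = -489 (Y = ((105 - 155) - 290) - 149 = (-50 - 290) - 149 = -340 - 149 = -489)
Y**2 = (-489)**2 = 239121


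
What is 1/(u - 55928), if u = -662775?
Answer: -1/718703 ≈ -1.3914e-6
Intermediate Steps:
1/(u - 55928) = 1/(-662775 - 55928) = 1/(-718703) = -1/718703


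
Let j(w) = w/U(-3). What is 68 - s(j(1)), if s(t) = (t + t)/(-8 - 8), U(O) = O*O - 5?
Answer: 2177/32 ≈ 68.031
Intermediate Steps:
U(O) = -5 + O² (U(O) = O² - 5 = -5 + O²)
j(w) = w/4 (j(w) = w/(-5 + (-3)²) = w/(-5 + 9) = w/4)
s(t) = -t/8 (s(t) = (2*t)/(-16) = (2*t)*(-1/16) = -t/8)
68 - s(j(1)) = 68 - (-1)*(¼)*1/8 = 68 - (-1)/(8*4) = 68 - 1*(-1/32) = 68 + 1/32 = 2177/32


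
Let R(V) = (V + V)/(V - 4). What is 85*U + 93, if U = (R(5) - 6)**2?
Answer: 1453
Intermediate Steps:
R(V) = 2*V/(-4 + V) (R(V) = (2*V)/(-4 + V) = 2*V/(-4 + V))
U = 16 (U = (2*5/(-4 + 5) - 6)**2 = (2*5/1 - 6)**2 = (2*5*1 - 6)**2 = (10 - 6)**2 = 4**2 = 16)
85*U + 93 = 85*16 + 93 = 1360 + 93 = 1453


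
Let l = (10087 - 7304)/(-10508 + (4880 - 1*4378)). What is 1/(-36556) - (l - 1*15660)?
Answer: 2864103063551/182889668 ≈ 15660.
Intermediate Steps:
l = -2783/10006 (l = 2783/(-10508 + (4880 - 4378)) = 2783/(-10508 + 502) = 2783/(-10006) = 2783*(-1/10006) = -2783/10006 ≈ -0.27813)
1/(-36556) - (l - 1*15660) = 1/(-36556) - (-2783/10006 - 1*15660) = -1/36556 - (-2783/10006 - 15660) = -1/36556 - 1*(-156696743/10006) = -1/36556 + 156696743/10006 = 2864103063551/182889668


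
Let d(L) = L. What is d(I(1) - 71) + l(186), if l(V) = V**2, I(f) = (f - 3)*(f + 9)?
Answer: 34505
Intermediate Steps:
I(f) = (-3 + f)*(9 + f)
d(I(1) - 71) + l(186) = ((-27 + 1**2 + 6*1) - 71) + 186**2 = ((-27 + 1 + 6) - 71) + 34596 = (-20 - 71) + 34596 = -91 + 34596 = 34505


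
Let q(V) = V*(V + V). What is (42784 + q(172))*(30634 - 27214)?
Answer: 348675840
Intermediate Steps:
q(V) = 2*V² (q(V) = V*(2*V) = 2*V²)
(42784 + q(172))*(30634 - 27214) = (42784 + 2*172²)*(30634 - 27214) = (42784 + 2*29584)*3420 = (42784 + 59168)*3420 = 101952*3420 = 348675840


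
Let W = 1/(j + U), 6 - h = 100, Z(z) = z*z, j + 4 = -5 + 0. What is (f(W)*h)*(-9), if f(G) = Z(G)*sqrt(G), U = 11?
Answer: 423*sqrt(2)/4 ≈ 149.55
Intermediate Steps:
j = -9 (j = -4 + (-5 + 0) = -4 - 5 = -9)
Z(z) = z**2
h = -94 (h = 6 - 1*100 = 6 - 100 = -94)
W = 1/2 (W = 1/(-9 + 11) = 1/2 ≈ 0.50000)
f(G) = G**(5/2) (f(G) = G**2*sqrt(G) = G**(5/2))
(f(W)*h)*(-9) = ((1/2)**(5/2)*(-94))*(-9) = ((sqrt(2)/8)*(-94))*(-9) = -47*sqrt(2)/4*(-9) = 423*sqrt(2)/4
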